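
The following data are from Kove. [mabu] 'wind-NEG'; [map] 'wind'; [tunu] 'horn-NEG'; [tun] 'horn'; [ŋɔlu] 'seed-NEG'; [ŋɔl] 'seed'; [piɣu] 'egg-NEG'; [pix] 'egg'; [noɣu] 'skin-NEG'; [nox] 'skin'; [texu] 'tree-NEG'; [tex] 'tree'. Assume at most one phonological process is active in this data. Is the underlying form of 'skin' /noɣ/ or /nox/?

/noɣ/

'skin' shows [ɣ] ~ [x] at the end of the stem ([noɣu] vs [nox]).
The stem 'tree' ([texu], [tex]) shows [x] unchanged in both environments, so [x] cannot be basic with [ɣ] derived before the NEG suffix.
So /ɣ/ is underlying, and a rule of word-final obstruent devoicing — voiced obstruents become voiceless word-finally — gives [x].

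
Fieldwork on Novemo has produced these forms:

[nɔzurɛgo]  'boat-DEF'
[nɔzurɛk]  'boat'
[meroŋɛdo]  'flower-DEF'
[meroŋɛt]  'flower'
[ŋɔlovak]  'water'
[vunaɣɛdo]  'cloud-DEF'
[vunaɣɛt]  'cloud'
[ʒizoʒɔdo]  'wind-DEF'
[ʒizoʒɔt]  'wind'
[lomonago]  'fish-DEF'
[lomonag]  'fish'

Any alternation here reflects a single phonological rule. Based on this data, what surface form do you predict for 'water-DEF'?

[ŋɔlovago]

In [nɔzurɛgo] and [nɔzurɛk] the final segment of 'boat' alternates: [g] ~ [k].
Compare 'fish', with invariant [g] in [lomonago] and [lomonag]: an analysis with underlying /g/ and a rule producing [k] in isolation would wrongly predict alternation here too.
The underlying segment must be /k/; voiceless stops become voiced between vowels, yielding [g] there.
From [ŋɔlovak] the stem 'water' is /ŋɔlovak/; between vowels this yields [ŋɔlovago].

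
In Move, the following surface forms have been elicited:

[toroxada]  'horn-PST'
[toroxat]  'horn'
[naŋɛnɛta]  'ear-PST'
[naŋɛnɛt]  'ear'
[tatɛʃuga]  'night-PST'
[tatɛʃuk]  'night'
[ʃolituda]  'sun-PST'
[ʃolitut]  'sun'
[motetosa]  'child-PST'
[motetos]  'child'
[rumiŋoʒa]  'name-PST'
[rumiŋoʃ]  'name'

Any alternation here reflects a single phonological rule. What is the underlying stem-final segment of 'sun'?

/d/

The root 'sun' surfaces as [ʃolituda] and [ʃolitut], with a stem-final [d] ~ [t] alternation.
The stem 'ear' ([naŋɛnɛta], [naŋɛnɛt]) shows [t] unchanged in both environments, so [t] cannot be basic with [d] derived before the PST suffix.
Therefore /d/ is basic and [t] is derived by word-final obstruent devoicing (voiced obstruents become voiceless word-finally).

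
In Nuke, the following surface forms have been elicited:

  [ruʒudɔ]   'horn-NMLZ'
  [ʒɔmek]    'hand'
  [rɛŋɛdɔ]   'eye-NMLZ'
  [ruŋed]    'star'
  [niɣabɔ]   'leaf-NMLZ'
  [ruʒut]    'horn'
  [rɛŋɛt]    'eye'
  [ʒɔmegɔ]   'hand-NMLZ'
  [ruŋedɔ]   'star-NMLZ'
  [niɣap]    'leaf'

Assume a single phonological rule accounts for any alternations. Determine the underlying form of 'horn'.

The root 'horn' surfaces as [ruʒut] and [ruʒudɔ], with a stem-final [t] ~ [d] alternation.
But 'star' keeps [d] in both environments ([ruŋed], [ruŋedɔ]), so there is no rule changing /d/ to [t] in isolation.
The underlying segment must be /t/; voiceless stops become voiced between vowels, yielding [d] there.
Hence 'horn' is /ruʒut/ underlyingly.

/ruʒut/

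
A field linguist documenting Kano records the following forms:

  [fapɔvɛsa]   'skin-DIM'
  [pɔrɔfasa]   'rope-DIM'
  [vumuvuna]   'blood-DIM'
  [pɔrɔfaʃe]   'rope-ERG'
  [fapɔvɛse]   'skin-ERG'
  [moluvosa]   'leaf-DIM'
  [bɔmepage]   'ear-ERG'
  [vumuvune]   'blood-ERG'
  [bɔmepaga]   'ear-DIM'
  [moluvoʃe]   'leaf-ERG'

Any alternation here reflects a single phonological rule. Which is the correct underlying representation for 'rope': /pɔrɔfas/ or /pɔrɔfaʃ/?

In [pɔrɔfasa] and [pɔrɔfaʃe] the final segment of 'rope' alternates: [s] ~ [ʃ].
If /s/ were underlying and a rule turned it into [ʃ] before the ERG suffix, 'skin' would also alternate; but it has [s] in both [fapɔvɛsa] and [fapɔvɛse].
The alternation reflects depalatalization: palato-alveolar /ʃ/ becomes [s] when no front vowel follows. /ʃ/ is underlying.

/pɔrɔfaʃ/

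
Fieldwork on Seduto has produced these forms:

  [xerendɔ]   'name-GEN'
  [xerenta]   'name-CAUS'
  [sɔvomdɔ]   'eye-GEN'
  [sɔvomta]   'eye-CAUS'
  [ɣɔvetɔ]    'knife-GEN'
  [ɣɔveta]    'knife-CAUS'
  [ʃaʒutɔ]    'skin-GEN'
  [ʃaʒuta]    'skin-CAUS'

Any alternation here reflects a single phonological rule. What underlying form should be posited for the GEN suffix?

/-dɔ/

The GEN suffix surfaces as [-dɔ] and [-tɔ], depending on the final segment of the stem.
The CAUS suffix, which begins with [t], is invariant after every stem; so [t] is not altered by any rule here.
So the underlying form is /-dɔ/, and voiced stops become voiceless after a vowel.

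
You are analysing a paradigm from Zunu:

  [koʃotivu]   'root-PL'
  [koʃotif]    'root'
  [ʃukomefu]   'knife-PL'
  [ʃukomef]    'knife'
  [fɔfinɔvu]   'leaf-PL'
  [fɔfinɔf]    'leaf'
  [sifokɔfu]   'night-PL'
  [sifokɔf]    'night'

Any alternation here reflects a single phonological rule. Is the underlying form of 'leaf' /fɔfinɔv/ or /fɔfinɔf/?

/fɔfinɔv/

In [fɔfinɔvu] and [fɔfinɔf] the final segment of 'leaf' alternates: [v] ~ [f].
If /f/ were underlying and a rule turned it into [v] before the PL suffix, 'night' would also alternate; but it has [f] in both [sifokɔfu] and [sifokɔf].
So /v/ is underlying, and a rule of word-final obstruent devoicing — voiced obstruents become voiceless word-finally — gives [f].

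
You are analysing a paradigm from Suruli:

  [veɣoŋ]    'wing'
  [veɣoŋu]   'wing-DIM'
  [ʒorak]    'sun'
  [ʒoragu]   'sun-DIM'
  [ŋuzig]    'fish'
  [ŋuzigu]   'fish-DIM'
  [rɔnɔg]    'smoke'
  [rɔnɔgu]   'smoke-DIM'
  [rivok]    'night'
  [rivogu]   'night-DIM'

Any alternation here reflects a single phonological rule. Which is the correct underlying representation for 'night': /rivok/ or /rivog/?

/rivok/

In [rivok] and [rivogu] the final segment of 'night' alternates: [k] ~ [g].
The stem 'fish' ([ŋuzig], [ŋuzigu]) shows [g] unchanged in both environments, so [g] cannot be basic with [k] derived in isolation.
The alternation reflects intervocalic voicing: voiceless stops become voiced between vowels. /k/ is underlying.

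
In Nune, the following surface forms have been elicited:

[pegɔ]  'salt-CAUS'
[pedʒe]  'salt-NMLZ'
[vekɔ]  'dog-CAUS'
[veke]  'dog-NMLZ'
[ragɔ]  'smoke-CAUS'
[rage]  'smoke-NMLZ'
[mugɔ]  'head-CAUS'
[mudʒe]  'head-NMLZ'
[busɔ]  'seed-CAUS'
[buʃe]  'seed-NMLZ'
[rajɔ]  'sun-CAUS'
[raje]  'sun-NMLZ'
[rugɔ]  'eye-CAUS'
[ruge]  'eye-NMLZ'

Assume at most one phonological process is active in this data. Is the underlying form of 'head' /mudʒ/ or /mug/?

/mudʒ/

In [mugɔ] and [mudʒe] the final segment of 'head' alternates: [g] ~ [dʒ].
If /g/ were underlying and a rule turned it into [dʒ] before the NMLZ suffix, 'eye' would also alternate; but it has [g] in both [rugɔ] and [ruge].
Therefore /dʒ/ is basic and [g] is derived by depalatalization (palato-alveolar /dʒ/ and /ʃ/ become [g] and [s] when no front vowel follows).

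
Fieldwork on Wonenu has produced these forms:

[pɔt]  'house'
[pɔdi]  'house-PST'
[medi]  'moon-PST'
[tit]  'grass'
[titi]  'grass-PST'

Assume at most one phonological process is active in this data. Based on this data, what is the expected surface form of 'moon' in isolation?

[met]

In [pɔt] and [pɔdi] the final segment of 'house' alternates: [t] ~ [d].
If /t/ were underlying and a rule turned it into [d] before the PST suffix, 'grass' would also alternate; but it has [t] in both [tit] and [titi].
So /d/ is underlying, and a rule of word-final obstruent devoicing — voiced obstruents become voiceless word-finally — gives [t].
The one attested form of 'moon', [medi], shows underlying /med/. Applying the same rule word-finally gives [met].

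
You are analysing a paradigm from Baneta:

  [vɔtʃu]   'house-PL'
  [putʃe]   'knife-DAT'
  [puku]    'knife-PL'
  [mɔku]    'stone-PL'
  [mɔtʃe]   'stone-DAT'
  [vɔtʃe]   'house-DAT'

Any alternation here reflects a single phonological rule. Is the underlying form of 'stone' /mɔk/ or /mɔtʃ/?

The root 'stone' surfaces as [mɔku] and [mɔtʃe], with a stem-final [k] ~ [tʃ] alternation.
If /tʃ/ were underlying and a rule turned it into [k] before the PL suffix, 'house' would also alternate; but it has [tʃ] in both [vɔtʃu] and [vɔtʃe].
Therefore /k/ is basic and [tʃ] is derived by palatalization before a front vowel (/k/ becomes palato-alveolar [tʃ] before a front vowel).

/mɔk/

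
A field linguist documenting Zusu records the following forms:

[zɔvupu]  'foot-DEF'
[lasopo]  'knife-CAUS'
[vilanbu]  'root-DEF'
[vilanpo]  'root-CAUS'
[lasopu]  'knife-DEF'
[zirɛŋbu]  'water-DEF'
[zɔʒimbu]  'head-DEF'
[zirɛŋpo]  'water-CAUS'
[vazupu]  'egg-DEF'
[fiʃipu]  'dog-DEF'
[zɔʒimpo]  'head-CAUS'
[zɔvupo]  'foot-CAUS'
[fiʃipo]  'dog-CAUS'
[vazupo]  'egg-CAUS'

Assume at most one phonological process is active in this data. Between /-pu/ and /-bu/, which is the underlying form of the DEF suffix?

The DEF suffix surfaces as [-bu] and [-pu], depending on the final segment of the stem.
By contrast the CAUS suffix keeps its initial [p] throughout — that segment must be underlying.
The DEF suffix is therefore /-bu/ underlyingly, with post-vocalic devoicing: voiced stops become voiceless after a vowel.

/-bu/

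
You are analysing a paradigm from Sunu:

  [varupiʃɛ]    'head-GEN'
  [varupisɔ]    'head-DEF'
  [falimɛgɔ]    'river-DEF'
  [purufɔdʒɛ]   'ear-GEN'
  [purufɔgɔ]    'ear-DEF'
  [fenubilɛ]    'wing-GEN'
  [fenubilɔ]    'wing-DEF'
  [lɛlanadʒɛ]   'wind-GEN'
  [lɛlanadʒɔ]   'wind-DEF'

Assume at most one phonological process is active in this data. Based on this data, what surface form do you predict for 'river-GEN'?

'ear' shows [dʒ] ~ [g] at the end of the stem ([purufɔdʒɛ] vs [purufɔgɔ]).
If /dʒ/ were underlying and a rule turned it into [g] before the DEF suffix, 'wind' would also alternate; but it has [dʒ] in both [lɛlanadʒɛ] and [lɛlanadʒɔ].
So /g/ is underlying, and a rule of palatalization before a front vowel — /g/ and /s/ become palato-alveolar [dʒ] and [ʃ] before a front vowel — gives [dʒ].
From [falimɛgɔ] the stem 'river' is /falimɛg/; before a front vowel this yields [falimɛdʒɛ].

[falimɛdʒɛ]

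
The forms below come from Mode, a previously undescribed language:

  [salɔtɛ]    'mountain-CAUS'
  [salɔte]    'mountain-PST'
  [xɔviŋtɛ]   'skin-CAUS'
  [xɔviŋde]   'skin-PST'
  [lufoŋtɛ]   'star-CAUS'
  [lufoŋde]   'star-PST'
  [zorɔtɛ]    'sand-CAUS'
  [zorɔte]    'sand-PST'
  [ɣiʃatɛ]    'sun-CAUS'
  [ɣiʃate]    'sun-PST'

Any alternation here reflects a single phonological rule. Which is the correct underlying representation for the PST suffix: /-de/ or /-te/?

The PST suffix surfaces as [-de] and [-te], depending on the final segment of the stem.
By contrast the CAUS suffix keeps its initial [t] throughout — that segment must be underlying.
The PST suffix is therefore /-de/ underlyingly, with post-vocalic devoicing: voiced stops become voiceless after a vowel.

/-de/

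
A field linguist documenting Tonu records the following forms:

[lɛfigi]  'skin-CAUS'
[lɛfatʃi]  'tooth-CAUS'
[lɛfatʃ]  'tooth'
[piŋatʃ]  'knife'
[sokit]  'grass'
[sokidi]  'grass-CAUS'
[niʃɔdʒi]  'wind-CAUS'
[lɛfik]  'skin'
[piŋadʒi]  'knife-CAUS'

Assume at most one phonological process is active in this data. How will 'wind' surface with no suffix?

In [piŋatʃ] and [piŋadʒi] the final segment of 'knife' alternates: [tʃ] ~ [dʒ].
The stem 'tooth' ([lɛfatʃ], [lɛfatʃi]) shows [tʃ] unchanged in both environments, so [tʃ] cannot be basic with [dʒ] derived before the CAUS suffix.
The alternation reflects word-final obstruent devoicing: voiced obstruents become voiceless word-finally. /dʒ/ is underlying.
From [niʃɔdʒi] the stem 'wind' is /niʃɔdʒ/; word-finally this yields [niʃɔtʃ].

[niʃɔtʃ]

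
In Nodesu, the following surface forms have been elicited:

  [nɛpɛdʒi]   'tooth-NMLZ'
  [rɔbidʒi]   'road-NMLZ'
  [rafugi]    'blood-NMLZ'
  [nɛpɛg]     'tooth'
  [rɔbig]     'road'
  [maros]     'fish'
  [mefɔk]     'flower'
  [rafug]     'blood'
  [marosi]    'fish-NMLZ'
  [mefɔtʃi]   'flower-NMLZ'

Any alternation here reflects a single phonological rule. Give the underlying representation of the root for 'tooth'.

The root 'tooth' surfaces as [nɛpɛg] and [nɛpɛdʒi], with a stem-final [g] ~ [dʒ] alternation.
But 'blood' keeps [g] in both environments ([rafug], [rafugi]), so there is no rule changing /g/ to [dʒ] before the NMLZ suffix.
The underlying segment must be /dʒ/; palato-alveolar /tʃ/ and /dʒ/ become [k] and [g] when no front vowel follows, yielding [g] there.

/nɛpɛdʒ/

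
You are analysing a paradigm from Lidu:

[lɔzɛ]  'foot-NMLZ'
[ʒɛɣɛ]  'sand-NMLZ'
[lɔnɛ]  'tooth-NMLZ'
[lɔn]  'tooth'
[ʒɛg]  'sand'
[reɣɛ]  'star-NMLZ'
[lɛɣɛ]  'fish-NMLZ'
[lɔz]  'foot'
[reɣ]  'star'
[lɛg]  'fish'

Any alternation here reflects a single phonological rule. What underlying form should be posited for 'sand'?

The root 'sand' surfaces as [ʒɛg] and [ʒɛɣɛ], with a stem-final [g] ~ [ɣ] alternation.
Compare 'star', with invariant [ɣ] in [reɣ] and [reɣɛ]: an analysis with underlying /ɣ/ and a rule producing [g] in isolation would wrongly predict alternation here too.
The underlying segment must be /g/; voiced stops become fricatives between vowels, yielding [ɣ] there.
So 'sand' = /ʒɛg/.

/ʒɛg/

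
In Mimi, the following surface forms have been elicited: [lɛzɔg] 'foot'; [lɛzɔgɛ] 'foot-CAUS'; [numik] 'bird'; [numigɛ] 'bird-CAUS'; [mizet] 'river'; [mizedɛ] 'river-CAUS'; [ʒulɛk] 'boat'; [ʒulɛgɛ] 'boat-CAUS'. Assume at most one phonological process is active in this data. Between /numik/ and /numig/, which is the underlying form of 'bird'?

/numik/

In [numik] and [numigɛ] the final segment of 'bird' alternates: [k] ~ [g].
The stem 'foot' ([lɛzɔg], [lɛzɔgɛ]) shows [g] unchanged in both environments, so [g] cannot be basic with [k] derived in isolation.
So /k/ is underlying, and a rule of intervocalic voicing — voiceless stops become voiced between vowels — gives [g].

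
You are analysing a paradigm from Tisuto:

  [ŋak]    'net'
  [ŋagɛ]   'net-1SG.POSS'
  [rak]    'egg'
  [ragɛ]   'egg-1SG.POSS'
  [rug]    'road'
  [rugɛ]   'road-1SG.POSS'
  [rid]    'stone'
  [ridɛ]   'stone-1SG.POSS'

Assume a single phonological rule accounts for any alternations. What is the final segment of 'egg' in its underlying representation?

'egg' shows [k] ~ [g] at the end of the stem ([rak] vs [ragɛ]).
The stem 'road' ([rug], [rugɛ]) shows [g] unchanged in both environments, so [g] cannot be basic with [k] derived in isolation.
Therefore /k/ is basic and [g] is derived by intervocalic voicing (voiceless stops become voiced between vowels).

/k/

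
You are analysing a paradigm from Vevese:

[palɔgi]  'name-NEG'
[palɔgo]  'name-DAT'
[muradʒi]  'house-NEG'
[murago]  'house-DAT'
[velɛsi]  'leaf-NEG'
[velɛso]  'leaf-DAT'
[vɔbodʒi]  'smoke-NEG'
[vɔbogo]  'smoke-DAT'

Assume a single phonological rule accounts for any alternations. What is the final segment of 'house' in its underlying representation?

'house' shows [dʒ] ~ [g] at the end of the stem ([muradʒi] vs [murago]).
Compare 'name', with invariant [g] in [palɔgi] and [palɔgo]: an analysis with underlying /g/ and a rule producing [dʒ] before the NEG suffix would wrongly predict alternation here too.
So /dʒ/ is underlying, and a rule of depalatalization — palato-alveolar /dʒ/ becomes [g] when no front vowel follows — gives [g].

/dʒ/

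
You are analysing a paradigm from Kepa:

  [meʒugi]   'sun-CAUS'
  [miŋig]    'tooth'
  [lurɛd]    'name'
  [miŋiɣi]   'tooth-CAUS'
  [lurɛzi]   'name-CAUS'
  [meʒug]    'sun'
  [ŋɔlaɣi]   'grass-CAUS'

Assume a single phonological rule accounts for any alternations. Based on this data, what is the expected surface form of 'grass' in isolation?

[ŋɔlag]

In [miŋiɣi] and [miŋig] the final segment of 'tooth' alternates: [ɣ] ~ [g].
If /g/ were underlying and a rule turned it into [ɣ] before the CAUS suffix, 'sun' would also alternate; but it has [g] in both [meʒugi] and [meʒug].
Therefore /ɣ/ is basic and [g] is derived by word-final hardening (voiced fricatives become stops word-finally).
From [ŋɔlaɣi] the stem 'grass' is /ŋɔlaɣ/; word-finally this yields [ŋɔlag].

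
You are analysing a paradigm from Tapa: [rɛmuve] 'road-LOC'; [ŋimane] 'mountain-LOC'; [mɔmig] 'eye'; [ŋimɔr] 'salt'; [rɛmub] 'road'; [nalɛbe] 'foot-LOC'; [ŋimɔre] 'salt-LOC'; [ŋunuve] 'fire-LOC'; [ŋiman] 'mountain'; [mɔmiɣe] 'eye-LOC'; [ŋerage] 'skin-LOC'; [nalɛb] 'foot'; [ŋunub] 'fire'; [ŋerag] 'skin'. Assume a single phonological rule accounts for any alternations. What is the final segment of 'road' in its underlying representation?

The stem for 'road' ends in [v] in [rɛmuve] but [b] in [rɛmub].
If /b/ were underlying and a rule turned it into [v] before the LOC suffix, 'foot' would also alternate; but it has [b] in both [nalɛbe] and [nalɛb].
So /v/ is underlying, and a rule of word-final hardening — voiced fricatives become stops word-finally — gives [b].

/v/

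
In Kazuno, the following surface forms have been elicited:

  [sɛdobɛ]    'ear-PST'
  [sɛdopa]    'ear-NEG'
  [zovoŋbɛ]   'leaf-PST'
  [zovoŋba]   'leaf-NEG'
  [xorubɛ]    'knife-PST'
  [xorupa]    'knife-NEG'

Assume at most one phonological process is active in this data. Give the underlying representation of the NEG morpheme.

/-pa/

The NEG suffix surfaces as [-ba] and [-pa], depending on the final segment of the stem.
The PST suffix, which begins with [b], is invariant after every stem; so [b] is not altered by any rule here.
The NEG suffix is therefore /-pa/ underlyingly, with post-nasal voicing: voiceless stops become voiced after a nasal.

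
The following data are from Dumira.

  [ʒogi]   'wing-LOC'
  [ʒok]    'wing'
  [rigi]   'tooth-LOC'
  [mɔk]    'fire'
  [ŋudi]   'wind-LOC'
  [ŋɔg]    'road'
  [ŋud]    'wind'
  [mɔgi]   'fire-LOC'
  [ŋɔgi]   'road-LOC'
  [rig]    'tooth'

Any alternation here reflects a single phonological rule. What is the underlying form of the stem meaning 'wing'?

'wing' shows [g] ~ [k] at the end of the stem ([ʒogi] vs [ʒok]).
Compare 'road', with invariant [g] in [ŋɔgi] and [ŋɔg]: an analysis with underlying /g/ and a rule producing [k] in isolation would wrongly predict alternation here too.
The alternation reflects intervocalic voicing: voiceless stops become voiced between vowels. /k/ is underlying.

/ʒok/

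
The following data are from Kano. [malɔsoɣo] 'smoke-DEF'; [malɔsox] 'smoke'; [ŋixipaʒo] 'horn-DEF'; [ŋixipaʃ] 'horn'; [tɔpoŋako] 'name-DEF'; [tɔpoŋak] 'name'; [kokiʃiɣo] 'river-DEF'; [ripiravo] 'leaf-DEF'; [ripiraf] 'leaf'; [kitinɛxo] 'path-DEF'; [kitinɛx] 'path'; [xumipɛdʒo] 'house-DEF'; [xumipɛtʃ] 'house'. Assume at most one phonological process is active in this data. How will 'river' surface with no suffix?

[kokiʃix]

The stem for 'smoke' ends in [ɣ] in [malɔsoɣo] but [x] in [malɔsox].
If /x/ were underlying and a rule turned it into [ɣ] before the DEF suffix, 'path' would also alternate; but it has [x] in both [kitinɛxo] and [kitinɛx].
The alternation reflects word-final obstruent devoicing: voiced obstruents become voiceless word-finally. /ɣ/ is underlying.
The one attested form of 'river', [kokiʃiɣo], shows underlying /kokiʃiɣ/. Applying the same rule word-finally gives [kokiʃix].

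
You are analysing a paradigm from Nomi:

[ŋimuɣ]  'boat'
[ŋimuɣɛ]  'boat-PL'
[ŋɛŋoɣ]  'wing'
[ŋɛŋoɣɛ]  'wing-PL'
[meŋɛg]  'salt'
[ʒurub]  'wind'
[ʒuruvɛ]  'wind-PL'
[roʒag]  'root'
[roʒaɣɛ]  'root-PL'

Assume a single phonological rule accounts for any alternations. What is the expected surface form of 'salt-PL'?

[meŋɛɣɛ]

In [roʒag] and [roʒaɣɛ] the final segment of 'root' alternates: [g] ~ [ɣ].
But 'boat' keeps [ɣ] in both environments ([ŋimuɣ], [ŋimuɣɛ]), so there is no rule changing /ɣ/ to [g] in isolation.
Therefore /g/ is basic and [ɣ] is derived by intervocalic spirantization (voiced stops become fricatives between vowels).
The one attested form of 'salt', [meŋɛg], shows underlying /meŋɛg/. Applying the same rule between vowels gives [meŋɛɣɛ].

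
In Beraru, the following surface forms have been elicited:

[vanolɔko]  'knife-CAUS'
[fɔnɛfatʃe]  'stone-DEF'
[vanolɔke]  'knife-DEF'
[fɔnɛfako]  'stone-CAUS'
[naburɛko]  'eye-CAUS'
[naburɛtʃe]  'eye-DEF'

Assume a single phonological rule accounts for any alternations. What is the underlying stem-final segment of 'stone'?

/tʃ/

In [fɔnɛfatʃe] and [fɔnɛfako] the final segment of 'stone' alternates: [tʃ] ~ [k].
But 'knife' keeps [k] in both environments ([vanolɔke], [vanolɔko]), so there is no rule changing /k/ to [tʃ] before the DEF suffix.
So /tʃ/ is underlying, and a rule of depalatalization — palato-alveolar /tʃ/ becomes [k] when no front vowel follows — gives [k].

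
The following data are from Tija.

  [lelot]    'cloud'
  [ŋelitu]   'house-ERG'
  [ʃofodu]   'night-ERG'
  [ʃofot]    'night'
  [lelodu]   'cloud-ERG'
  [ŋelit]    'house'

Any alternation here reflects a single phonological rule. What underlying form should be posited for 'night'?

/ʃofod/

'night' shows [t] ~ [d] at the end of the stem ([ʃofot] vs [ʃofodu]).
If /t/ were underlying and a rule turned it into [d] before the ERG suffix, 'house' would also alternate; but it has [t] in both [ŋelit] and [ŋelitu].
So /d/ is underlying, and a rule of word-final obstruent devoicing — voiced obstruents become voiceless word-finally — gives [t].
Hence 'night' is /ʃofod/ underlyingly.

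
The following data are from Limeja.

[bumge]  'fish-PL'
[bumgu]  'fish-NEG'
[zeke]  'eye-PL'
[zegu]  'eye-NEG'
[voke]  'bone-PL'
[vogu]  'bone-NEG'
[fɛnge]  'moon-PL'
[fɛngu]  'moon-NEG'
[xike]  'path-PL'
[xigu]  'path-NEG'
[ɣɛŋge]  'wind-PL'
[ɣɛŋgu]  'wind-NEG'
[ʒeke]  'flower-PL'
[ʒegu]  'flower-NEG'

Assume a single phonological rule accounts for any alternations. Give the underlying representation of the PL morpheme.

The PL morpheme has two allomorphs, [-ge] and [-ke].
The NEG suffix, which begins with [g], is invariant after every stem; so [g] is not altered by any rule here.
So the underlying form is /-ke/, and voiceless stops become voiced after a nasal.

/-ke/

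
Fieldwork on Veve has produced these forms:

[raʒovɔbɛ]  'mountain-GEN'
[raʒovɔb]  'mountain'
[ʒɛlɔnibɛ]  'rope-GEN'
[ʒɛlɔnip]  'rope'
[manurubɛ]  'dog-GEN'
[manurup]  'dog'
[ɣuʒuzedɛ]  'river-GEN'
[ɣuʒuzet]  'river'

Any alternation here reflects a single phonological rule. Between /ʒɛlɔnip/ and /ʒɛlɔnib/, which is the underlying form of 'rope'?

/ʒɛlɔnip/

The root 'rope' surfaces as [ʒɛlɔnibɛ] and [ʒɛlɔnip], with a stem-final [b] ~ [p] alternation.
The stem 'mountain' ([raʒovɔbɛ], [raʒovɔb]) shows [b] unchanged in both environments, so [b] cannot be basic with [p] derived in isolation.
So /p/ is underlying, and a rule of intervocalic voicing — voiceless stops become voiced between vowels — gives [b].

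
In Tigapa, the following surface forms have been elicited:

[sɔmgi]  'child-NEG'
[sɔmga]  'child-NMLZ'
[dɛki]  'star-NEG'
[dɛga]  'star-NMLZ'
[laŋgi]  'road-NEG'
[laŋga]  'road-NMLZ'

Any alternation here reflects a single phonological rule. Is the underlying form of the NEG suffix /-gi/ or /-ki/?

The NEG morpheme has two allomorphs, [-gi] and [-ki].
The NMLZ suffix, which begins with [g], is invariant after every stem; so [g] is not altered by any rule here.
So the underlying form is /-ki/, and voiceless stops become voiced after a nasal.

/-ki/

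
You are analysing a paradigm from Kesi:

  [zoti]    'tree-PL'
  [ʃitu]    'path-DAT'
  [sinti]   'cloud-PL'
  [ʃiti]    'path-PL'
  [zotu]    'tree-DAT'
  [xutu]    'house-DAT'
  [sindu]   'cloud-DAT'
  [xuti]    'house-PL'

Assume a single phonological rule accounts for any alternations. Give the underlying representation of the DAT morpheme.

/-du/

The DAT morpheme has two allomorphs, [-du] and [-tu].
By contrast the PL suffix keeps its initial [t] throughout — that segment must be underlying.
The DAT suffix is therefore /-du/ underlyingly, with post-vocalic devoicing: voiced stops become voiceless after a vowel.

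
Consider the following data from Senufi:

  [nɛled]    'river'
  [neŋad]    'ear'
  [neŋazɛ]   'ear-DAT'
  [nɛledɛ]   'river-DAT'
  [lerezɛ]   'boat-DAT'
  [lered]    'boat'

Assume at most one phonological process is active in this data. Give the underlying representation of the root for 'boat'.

The root 'boat' surfaces as [lered] and [lerezɛ], with a stem-final [d] ~ [z] alternation.
If /d/ were underlying and a rule turned it into [z] before the DAT suffix, 'river' would also alternate; but it has [d] in both [nɛled] and [nɛledɛ].
Therefore /z/ is basic and [d] is derived by word-final hardening (voiced fricatives become stops word-finally).

/lerez/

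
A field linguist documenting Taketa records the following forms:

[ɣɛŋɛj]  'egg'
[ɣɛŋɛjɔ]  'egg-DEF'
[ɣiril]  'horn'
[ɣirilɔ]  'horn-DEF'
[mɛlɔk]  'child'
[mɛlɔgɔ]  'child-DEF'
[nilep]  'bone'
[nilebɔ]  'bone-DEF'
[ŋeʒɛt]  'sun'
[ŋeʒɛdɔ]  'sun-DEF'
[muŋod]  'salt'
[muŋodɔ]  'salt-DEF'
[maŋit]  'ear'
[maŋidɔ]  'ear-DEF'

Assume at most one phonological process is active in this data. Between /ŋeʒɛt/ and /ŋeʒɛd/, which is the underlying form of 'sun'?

The stem for 'sun' ends in [t] in [ŋeʒɛt] but [d] in [ŋeʒɛdɔ].
If /d/ were underlying and a rule turned it into [t] in isolation, 'salt' would also alternate; but it has [d] in both [muŋod] and [muŋodɔ].
Therefore /t/ is basic and [d] is derived by intervocalic voicing (voiceless stops become voiced between vowels).

/ŋeʒɛt/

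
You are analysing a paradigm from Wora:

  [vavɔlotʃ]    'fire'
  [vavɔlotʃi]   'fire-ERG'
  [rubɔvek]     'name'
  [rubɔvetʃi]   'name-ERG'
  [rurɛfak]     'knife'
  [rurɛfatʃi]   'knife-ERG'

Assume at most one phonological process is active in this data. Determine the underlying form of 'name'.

/rubɔvek/

'name' shows [k] ~ [tʃ] at the end of the stem ([rubɔvek] vs [rubɔvetʃi]).
But 'fire' keeps [tʃ] in both environments ([vavɔlotʃ], [vavɔlotʃi]), so there is no rule changing /tʃ/ to [k] in isolation.
Therefore /k/ is basic and [tʃ] is derived by palatalization before a front vowel (/k/ becomes palato-alveolar [tʃ] before a front vowel).
So 'name' = /rubɔvek/.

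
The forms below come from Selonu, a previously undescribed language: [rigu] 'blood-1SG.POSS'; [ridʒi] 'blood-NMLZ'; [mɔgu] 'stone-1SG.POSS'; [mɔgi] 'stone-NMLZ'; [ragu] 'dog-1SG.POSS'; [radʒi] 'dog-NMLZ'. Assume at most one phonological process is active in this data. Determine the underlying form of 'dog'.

/radʒ/

The stem for 'dog' ends in [g] in [ragu] but [dʒ] in [radʒi].
But 'stone' keeps [g] in both environments ([mɔgu], [mɔgi]), so there is no rule changing /g/ to [dʒ] before the NMLZ suffix.
The underlying segment must be /dʒ/; palato-alveolar /dʒ/ becomes [g] when no front vowel follows, yielding [g] there.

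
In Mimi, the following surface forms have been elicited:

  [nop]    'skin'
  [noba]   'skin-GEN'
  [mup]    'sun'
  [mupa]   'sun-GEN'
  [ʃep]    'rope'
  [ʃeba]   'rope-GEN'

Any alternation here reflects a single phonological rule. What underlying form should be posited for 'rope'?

The root 'rope' surfaces as [ʃep] and [ʃeba], with a stem-final [p] ~ [b] alternation.
The stem 'sun' ([mup], [mupa]) shows [p] unchanged in both environments, so [p] cannot be basic with [b] derived before the GEN suffix.
The alternation reflects word-final obstruent devoicing: voiced obstruents become voiceless word-finally. /b/ is underlying.
Hence 'rope' is /ʃeb/ underlyingly.

/ʃeb/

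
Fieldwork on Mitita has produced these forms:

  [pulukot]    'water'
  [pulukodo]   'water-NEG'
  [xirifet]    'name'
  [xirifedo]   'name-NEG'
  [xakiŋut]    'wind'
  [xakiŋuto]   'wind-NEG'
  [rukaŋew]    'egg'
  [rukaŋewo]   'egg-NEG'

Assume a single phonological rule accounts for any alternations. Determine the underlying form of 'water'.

In [pulukot] and [pulukodo] the final segment of 'water' alternates: [t] ~ [d].
But 'wind' keeps [t] in both environments ([xakiŋut], [xakiŋuto]), so there is no rule changing /t/ to [d] before the NEG suffix.
So /d/ is underlying, and a rule of word-final obstruent devoicing — voiced obstruents become voiceless word-finally — gives [t].
The underlying form of 'water' is therefore /pulukod/.

/pulukod/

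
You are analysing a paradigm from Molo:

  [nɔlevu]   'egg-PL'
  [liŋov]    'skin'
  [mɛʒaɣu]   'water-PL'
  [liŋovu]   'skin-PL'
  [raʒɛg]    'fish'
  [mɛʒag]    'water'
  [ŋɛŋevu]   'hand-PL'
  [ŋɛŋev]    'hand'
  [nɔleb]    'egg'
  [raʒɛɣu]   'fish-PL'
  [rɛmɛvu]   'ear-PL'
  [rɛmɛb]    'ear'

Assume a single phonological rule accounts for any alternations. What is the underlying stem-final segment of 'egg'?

/b/

The root 'egg' surfaces as [nɔleb] and [nɔlevu], with a stem-final [b] ~ [v] alternation.
Compare 'hand', with invariant [v] in [ŋɛŋev] and [ŋɛŋevu]: an analysis with underlying /v/ and a rule producing [b] in isolation would wrongly predict alternation here too.
So /b/ is underlying, and a rule of intervocalic spirantization — voiced stops become fricatives between vowels — gives [v].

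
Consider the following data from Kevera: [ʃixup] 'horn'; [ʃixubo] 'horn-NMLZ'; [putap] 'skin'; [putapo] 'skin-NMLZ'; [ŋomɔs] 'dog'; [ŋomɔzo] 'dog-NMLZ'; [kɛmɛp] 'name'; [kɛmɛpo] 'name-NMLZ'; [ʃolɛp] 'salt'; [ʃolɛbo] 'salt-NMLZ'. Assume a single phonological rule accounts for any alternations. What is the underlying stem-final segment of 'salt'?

/b/

The stem for 'salt' ends in [p] in [ʃolɛp] but [b] in [ʃolɛbo].
If /p/ were underlying and a rule turned it into [b] before the NMLZ suffix, 'name' would also alternate; but it has [p] in both [kɛmɛp] and [kɛmɛpo].
The alternation reflects word-final obstruent devoicing: voiced obstruents become voiceless word-finally. /b/ is underlying.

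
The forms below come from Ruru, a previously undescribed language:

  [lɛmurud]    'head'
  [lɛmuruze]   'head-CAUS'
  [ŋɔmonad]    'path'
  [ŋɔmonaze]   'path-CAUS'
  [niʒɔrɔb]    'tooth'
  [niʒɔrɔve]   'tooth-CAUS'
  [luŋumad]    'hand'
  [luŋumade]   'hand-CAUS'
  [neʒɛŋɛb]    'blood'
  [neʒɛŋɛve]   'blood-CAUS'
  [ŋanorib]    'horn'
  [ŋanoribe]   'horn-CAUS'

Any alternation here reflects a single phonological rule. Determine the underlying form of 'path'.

'path' shows [d] ~ [z] at the end of the stem ([ŋɔmonad] vs [ŋɔmonaze]).
But 'hand' keeps [d] in both environments ([luŋumad], [luŋumade]), so there is no rule changing /d/ to [z] before the CAUS suffix.
Therefore /z/ is basic and [d] is derived by word-final hardening (voiced fricatives become stops word-finally).

/ŋɔmonaz/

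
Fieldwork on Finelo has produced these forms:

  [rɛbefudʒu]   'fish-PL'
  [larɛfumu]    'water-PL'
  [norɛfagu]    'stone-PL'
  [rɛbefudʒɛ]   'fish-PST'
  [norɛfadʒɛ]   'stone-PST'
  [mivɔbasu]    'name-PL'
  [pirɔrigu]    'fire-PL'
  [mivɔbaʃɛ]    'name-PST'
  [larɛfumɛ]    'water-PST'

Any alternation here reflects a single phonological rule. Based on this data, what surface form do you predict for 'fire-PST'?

[pirɔridʒɛ]

'stone' shows [g] ~ [dʒ] at the end of the stem ([norɛfagu] vs [norɛfadʒɛ]).
But 'fish' keeps [dʒ] in both environments ([rɛbefudʒu], [rɛbefudʒɛ]), so there is no rule changing /dʒ/ to [g] before the PL suffix.
The underlying segment must be /g/; /g/ and /s/ become palato-alveolar [dʒ] and [ʃ] before a front vowel, yielding [dʒ] there.
From [pirɔrigu] the stem 'fire' is /pirɔrig/; before a front vowel this yields [pirɔridʒɛ].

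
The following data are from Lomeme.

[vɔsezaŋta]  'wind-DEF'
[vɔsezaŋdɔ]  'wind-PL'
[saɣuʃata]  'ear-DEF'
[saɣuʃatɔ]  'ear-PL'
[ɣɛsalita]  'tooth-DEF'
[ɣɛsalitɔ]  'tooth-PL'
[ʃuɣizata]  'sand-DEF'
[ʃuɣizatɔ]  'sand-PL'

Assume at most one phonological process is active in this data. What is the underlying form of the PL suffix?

The PL morpheme has two allomorphs, [-dɔ] and [-tɔ].
The DEF suffix, which begins with [t], is invariant after every stem; so [t] is not altered by any rule here.
The PL suffix is therefore /-dɔ/ underlyingly, with post-vocalic devoicing: voiced stops become voiceless after a vowel.

/-dɔ/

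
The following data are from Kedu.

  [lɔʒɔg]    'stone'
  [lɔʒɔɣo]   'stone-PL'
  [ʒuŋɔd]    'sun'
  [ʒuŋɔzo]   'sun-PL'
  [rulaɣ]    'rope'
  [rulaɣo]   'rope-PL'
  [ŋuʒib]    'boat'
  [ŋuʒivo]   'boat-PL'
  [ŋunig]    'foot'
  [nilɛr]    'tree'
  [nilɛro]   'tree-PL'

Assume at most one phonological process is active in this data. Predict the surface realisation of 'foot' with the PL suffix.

[ŋuniɣo]

The stem for 'stone' ends in [g] in [lɔʒɔg] but [ɣ] in [lɔʒɔɣo].
If /ɣ/ were underlying and a rule turned it into [g] in isolation, 'rope' would also alternate; but it has [ɣ] in both [rulaɣ] and [rulaɣo].
So /g/ is underlying, and a rule of intervocalic spirantization — voiced stops become fricatives between vowels — gives [ɣ].
From [ŋunig] the stem 'foot' is /ŋunig/; between vowels this yields [ŋuniɣo].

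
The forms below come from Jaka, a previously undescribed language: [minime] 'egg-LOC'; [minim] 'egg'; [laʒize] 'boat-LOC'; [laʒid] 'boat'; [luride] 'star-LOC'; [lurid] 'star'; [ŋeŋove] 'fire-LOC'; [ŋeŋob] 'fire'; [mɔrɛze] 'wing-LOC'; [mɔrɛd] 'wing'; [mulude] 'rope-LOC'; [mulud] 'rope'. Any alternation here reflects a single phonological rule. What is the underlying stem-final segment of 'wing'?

/z/

'wing' shows [z] ~ [d] at the end of the stem ([mɔrɛze] vs [mɔrɛd]).
The stem 'rope' ([mulude], [mulud]) shows [d] unchanged in both environments, so [d] cannot be basic with [z] derived before the LOC suffix.
The alternation reflects word-final hardening: voiced fricatives become stops word-finally. /z/ is underlying.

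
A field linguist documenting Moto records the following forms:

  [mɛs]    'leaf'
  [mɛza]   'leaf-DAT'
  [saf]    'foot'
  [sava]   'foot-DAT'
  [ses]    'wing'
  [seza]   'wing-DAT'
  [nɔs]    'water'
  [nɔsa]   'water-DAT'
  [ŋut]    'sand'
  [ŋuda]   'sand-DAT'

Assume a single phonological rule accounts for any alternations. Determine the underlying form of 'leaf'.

The root 'leaf' surfaces as [mɛs] and [mɛza], with a stem-final [s] ~ [z] alternation.
Compare 'water', with invariant [s] in [nɔs] and [nɔsa]: an analysis with underlying /s/ and a rule producing [z] before the DAT suffix would wrongly predict alternation here too.
So /z/ is underlying, and a rule of word-final obstruent devoicing — voiced obstruents become voiceless word-finally — gives [s].

/mɛz/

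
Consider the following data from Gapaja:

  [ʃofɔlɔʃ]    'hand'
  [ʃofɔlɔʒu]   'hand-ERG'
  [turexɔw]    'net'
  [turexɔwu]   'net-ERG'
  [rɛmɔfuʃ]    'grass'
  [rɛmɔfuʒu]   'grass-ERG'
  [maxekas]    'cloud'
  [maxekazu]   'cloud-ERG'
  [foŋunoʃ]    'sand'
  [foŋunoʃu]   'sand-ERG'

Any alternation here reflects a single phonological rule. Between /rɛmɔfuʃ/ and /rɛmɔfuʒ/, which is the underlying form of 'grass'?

In [rɛmɔfuʃ] and [rɛmɔfuʒu] the final segment of 'grass' alternates: [ʃ] ~ [ʒ].
If /ʃ/ were underlying and a rule turned it into [ʒ] before the ERG suffix, 'sand' would also alternate; but it has [ʃ] in both [foŋunoʃ] and [foŋunoʃu].
The alternation reflects word-final obstruent devoicing: voiced obstruents become voiceless word-finally. /ʒ/ is underlying.

/rɛmɔfuʒ/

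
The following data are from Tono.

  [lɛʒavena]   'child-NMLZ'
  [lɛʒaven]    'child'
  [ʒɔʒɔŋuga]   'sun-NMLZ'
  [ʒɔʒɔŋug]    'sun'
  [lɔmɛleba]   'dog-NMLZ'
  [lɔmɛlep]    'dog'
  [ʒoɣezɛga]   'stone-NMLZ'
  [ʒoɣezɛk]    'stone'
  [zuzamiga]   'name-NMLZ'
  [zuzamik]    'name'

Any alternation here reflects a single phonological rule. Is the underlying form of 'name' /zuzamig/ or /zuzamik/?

'name' shows [g] ~ [k] at the end of the stem ([zuzamiga] vs [zuzamik]).
Compare 'sun', with invariant [g] in [ʒɔʒɔŋuga] and [ʒɔʒɔŋug]: an analysis with underlying /g/ and a rule producing [k] in isolation would wrongly predict alternation here too.
So /k/ is underlying, and a rule of intervocalic voicing — voiceless stops become voiced between vowels — gives [g].

/zuzamik/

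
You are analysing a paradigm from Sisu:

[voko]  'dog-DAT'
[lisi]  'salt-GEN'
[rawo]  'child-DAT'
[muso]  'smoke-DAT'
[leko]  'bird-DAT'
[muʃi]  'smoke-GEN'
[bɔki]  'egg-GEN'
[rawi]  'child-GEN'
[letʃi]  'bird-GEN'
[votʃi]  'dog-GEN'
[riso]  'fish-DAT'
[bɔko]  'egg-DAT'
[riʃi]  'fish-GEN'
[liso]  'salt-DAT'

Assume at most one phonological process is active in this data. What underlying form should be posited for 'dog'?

The stem for 'dog' ends in [k] in [voko] but [tʃ] in [votʃi].
If /k/ were underlying and a rule turned it into [tʃ] before the GEN suffix, 'egg' would also alternate; but it has [k] in both [bɔko] and [bɔki].
Therefore /tʃ/ is basic and [k] is derived by depalatalization (palato-alveolar /tʃ/ and /ʃ/ become [k] and [s] when no front vowel follows).

/votʃ/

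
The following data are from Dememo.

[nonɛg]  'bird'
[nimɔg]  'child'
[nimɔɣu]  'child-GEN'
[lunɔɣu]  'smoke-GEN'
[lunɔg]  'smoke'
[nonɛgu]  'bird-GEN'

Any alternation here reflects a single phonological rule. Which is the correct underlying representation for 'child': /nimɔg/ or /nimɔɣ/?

The root 'child' surfaces as [nimɔɣu] and [nimɔg], with a stem-final [ɣ] ~ [g] alternation.
The stem 'bird' ([nonɛgu], [nonɛg]) shows [g] unchanged in both environments, so [g] cannot be basic with [ɣ] derived before the GEN suffix.
So /ɣ/ is underlying, and a rule of word-final hardening — voiced fricatives become stops word-finally — gives [g].

/nimɔɣ/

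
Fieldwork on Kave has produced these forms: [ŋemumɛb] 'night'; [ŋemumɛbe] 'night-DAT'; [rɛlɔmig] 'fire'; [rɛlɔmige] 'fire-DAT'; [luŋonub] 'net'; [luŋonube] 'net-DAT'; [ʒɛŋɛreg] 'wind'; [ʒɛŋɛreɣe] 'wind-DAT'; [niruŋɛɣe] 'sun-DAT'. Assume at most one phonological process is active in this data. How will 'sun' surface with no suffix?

[niruŋɛg]

The root 'wind' surfaces as [ʒɛŋɛreg] and [ʒɛŋɛreɣe], with a stem-final [g] ~ [ɣ] alternation.
If /g/ were underlying and a rule turned it into [ɣ] before the DAT suffix, 'fire' would also alternate; but it has [g] in both [rɛlɔmig] and [rɛlɔmige].
So /ɣ/ is underlying, and a rule of word-final hardening — voiced fricatives become stops word-finally — gives [g].
The one attested form of 'sun', [niruŋɛɣe], shows underlying /niruŋɛɣ/. Applying the same rule word-finally gives [niruŋɛg].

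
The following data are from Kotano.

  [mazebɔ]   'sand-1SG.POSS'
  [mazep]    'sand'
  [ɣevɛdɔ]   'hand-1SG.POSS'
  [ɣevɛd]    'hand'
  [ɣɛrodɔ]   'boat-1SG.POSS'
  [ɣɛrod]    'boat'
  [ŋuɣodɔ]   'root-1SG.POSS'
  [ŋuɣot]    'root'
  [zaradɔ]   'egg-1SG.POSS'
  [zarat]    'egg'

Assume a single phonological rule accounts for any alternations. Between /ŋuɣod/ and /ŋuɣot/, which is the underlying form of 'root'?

/ŋuɣot/

The root 'root' surfaces as [ŋuɣodɔ] and [ŋuɣot], with a stem-final [d] ~ [t] alternation.
But 'boat' keeps [d] in both environments ([ɣɛrodɔ], [ɣɛrod]), so there is no rule changing /d/ to [t] in isolation.
Therefore /t/ is basic and [d] is derived by intervocalic voicing (voiceless stops become voiced between vowels).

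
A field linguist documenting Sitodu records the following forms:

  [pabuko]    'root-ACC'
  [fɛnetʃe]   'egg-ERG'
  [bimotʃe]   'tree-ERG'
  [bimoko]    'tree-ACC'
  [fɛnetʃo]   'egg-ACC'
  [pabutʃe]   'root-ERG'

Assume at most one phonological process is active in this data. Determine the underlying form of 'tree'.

In [bimoko] and [bimotʃe] the final segment of 'tree' alternates: [k] ~ [tʃ].
The stem 'egg' ([fɛnetʃo], [fɛnetʃe]) shows [tʃ] unchanged in both environments, so [tʃ] cannot be basic with [k] derived before the ACC suffix.
The underlying segment must be /k/; /k/ becomes palato-alveolar [tʃ] before a front vowel, yielding [tʃ] there.
The underlying form of 'tree' is therefore /bimok/.

/bimok/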